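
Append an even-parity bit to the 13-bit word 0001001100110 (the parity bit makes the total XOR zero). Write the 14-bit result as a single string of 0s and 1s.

00010011001101

XOR of the 13 data bits: 0⊕0⊕0⊕1⊕0⊕0⊕1⊕1⊕0⊕0⊕1⊕1⊕0 = 1
Parity bit = 1 (so all 14 bits XOR to 0).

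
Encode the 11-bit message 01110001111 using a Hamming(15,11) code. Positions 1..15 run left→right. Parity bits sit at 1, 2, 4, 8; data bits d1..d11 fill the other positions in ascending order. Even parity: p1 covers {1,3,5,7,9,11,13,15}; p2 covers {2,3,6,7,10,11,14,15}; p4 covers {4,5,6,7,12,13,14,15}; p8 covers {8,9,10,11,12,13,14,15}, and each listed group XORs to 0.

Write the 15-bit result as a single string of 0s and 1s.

Place data at non-parity positions: p1 p2 0 p4 1 1 1 p8 0 0 0 1 1 1 1
p1 (pos 1,3,5,7,9,11,13,15): XOR of data positions = 0⊕1⊕1⊕0⊕0⊕1⊕1 = 0
p2 (pos 2,3,6,7,10,11,14,15): XOR of data positions = 0⊕1⊕1⊕0⊕0⊕1⊕1 = 0
p4 (pos 4,5,6,7,12,13,14,15): XOR of data positions = 1⊕1⊕1⊕1⊕1⊕1⊕1 = 1
p8 (pos 8,9,10,11,12,13,14,15): XOR of data positions = 0⊕0⊕0⊕1⊕1⊕1⊕1 = 0
Codeword: 000111100001111

000111100001111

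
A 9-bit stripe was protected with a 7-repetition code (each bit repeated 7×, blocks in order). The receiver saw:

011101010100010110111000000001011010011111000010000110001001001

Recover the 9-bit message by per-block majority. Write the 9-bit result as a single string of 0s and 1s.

101011000

Block 1 (0111010): 4 ones → 1
Block 2 (1010001): 3 ones → 0
Block 3 (0110111): 5 ones → 1
Block 4 (0000000): 0 ones → 0
Block 5 (0101101): 4 ones → 1
Block 6 (0011111): 5 ones → 1
Block 7 (0000100): 1 one → 0
Block 8 (0011000): 2 ones → 0
Block 9 (1001001): 3 ones → 0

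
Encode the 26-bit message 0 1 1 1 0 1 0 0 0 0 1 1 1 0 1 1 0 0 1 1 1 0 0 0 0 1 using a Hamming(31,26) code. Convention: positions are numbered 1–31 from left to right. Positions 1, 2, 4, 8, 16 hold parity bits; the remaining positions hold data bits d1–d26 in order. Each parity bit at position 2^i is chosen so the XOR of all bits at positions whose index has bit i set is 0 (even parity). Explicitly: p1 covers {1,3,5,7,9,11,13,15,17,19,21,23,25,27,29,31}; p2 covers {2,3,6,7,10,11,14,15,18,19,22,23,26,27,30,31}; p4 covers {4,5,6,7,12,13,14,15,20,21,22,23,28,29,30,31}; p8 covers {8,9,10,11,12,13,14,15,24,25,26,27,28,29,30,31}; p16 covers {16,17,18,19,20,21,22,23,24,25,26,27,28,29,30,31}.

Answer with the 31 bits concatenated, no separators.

1101111001000010110110011100001

Place data at non-parity positions: p1 p2 0 p4 1 1 1 p8 0 1 0 0 0 0 1 p16 1 1 0 1 1 0 0 1 1 1 0 0 0 0 1
p1 (pos 1,3,5,7,9,11,13,15,17,19,21,23,25,27,29,31): XOR of data positions = 0⊕1⊕1⊕0⊕0⊕0⊕1⊕1⊕0⊕1⊕0⊕1⊕0⊕0⊕1 = 1
p2 (pos 2,3,6,7,10,11,14,15,18,19,22,23,26,27,30,31): XOR of data positions = 0⊕1⊕1⊕1⊕0⊕0⊕1⊕1⊕0⊕0⊕0⊕1⊕0⊕0⊕1 = 1
p4 (pos 4,5,6,7,12,13,14,15,20,21,22,23,28,29,30,31): XOR of data positions = 1⊕1⊕1⊕0⊕0⊕0⊕1⊕1⊕1⊕0⊕0⊕0⊕0⊕0⊕1 = 1
p8 (pos 8,9,10,11,12,13,14,15,24,25,26,27,28,29,30,31): XOR of data positions = 0⊕1⊕0⊕0⊕0⊕0⊕1⊕1⊕1⊕1⊕0⊕0⊕0⊕0⊕1 = 0
p16 (pos 16,17,18,19,20,21,22,23,24,25,26,27,28,29,30,31): XOR of data positions = 1⊕1⊕0⊕1⊕1⊕0⊕0⊕1⊕1⊕1⊕0⊕0⊕0⊕0⊕1 = 0
Codeword: 1101111001000010110110011100001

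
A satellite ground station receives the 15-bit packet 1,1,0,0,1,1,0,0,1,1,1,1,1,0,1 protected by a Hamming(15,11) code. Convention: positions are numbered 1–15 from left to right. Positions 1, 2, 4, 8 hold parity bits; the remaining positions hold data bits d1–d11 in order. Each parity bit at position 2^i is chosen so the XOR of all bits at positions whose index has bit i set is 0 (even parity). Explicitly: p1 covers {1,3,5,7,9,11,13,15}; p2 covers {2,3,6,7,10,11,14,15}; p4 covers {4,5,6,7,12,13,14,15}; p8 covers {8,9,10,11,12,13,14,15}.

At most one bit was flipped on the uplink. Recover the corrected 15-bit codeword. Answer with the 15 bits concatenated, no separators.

110010001111101

s1 (pos 1,3,5,7,9,11,13,15): 1⊕0⊕1⊕0⊕1⊕1⊕1⊕1 = 0
s2 (pos 2,3,6,7,10,11,14,15): 1⊕0⊕1⊕0⊕1⊕1⊕0⊕1 = 1
s4 (pos 4,5,6,7,12,13,14,15): 0⊕1⊕1⊕0⊕1⊕1⊕0⊕1 = 1
s8 (pos 8,9,10,11,12,13,14,15): 0⊕1⊕1⊕1⊕1⊕1⊕0⊕1 = 0
Syndrome s8…s1 = 0110 → error at position 6.
Flip position 6: 110011001111101 → 110010001111101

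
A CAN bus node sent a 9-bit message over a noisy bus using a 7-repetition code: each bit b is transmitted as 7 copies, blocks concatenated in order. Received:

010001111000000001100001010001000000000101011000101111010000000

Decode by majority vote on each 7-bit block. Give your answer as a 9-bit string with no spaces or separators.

Block 1 (0100011): 3 ones → 0
Block 2 (1100000): 2 ones → 0
Block 3 (0001100): 2 ones → 0
Block 4 (0010100): 2 ones → 0
Block 5 (0100000): 1 one → 0
Block 6 (0000101): 2 ones → 0
Block 7 (0110001): 3 ones → 0
Block 8 (0111101): 5 ones → 1
Block 9 (0000000): 0 ones → 0

000000010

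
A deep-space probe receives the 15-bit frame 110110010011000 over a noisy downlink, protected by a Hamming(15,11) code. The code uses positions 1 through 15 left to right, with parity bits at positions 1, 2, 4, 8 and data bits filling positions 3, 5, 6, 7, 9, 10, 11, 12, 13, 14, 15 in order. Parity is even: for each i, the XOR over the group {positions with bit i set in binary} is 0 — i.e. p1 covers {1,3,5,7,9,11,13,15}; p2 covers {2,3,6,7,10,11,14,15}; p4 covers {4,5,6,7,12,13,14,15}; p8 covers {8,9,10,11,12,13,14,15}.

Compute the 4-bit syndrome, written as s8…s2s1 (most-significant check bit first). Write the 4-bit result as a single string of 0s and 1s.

s1 (pos 1,3,5,7,9,11,13,15): 1⊕0⊕1⊕0⊕0⊕1⊕0⊕0 = 1
s2 (pos 2,3,6,7,10,11,14,15): 1⊕0⊕0⊕0⊕0⊕1⊕0⊕0 = 0
s4 (pos 4,5,6,7,12,13,14,15): 1⊕1⊕0⊕0⊕1⊕0⊕0⊕0 = 1
s8 (pos 8,9,10,11,12,13,14,15): 1⊕0⊕0⊕1⊕1⊕0⊕0⊕0 = 1
Syndrome s8…s1 = 1101 → error at position 13.

1101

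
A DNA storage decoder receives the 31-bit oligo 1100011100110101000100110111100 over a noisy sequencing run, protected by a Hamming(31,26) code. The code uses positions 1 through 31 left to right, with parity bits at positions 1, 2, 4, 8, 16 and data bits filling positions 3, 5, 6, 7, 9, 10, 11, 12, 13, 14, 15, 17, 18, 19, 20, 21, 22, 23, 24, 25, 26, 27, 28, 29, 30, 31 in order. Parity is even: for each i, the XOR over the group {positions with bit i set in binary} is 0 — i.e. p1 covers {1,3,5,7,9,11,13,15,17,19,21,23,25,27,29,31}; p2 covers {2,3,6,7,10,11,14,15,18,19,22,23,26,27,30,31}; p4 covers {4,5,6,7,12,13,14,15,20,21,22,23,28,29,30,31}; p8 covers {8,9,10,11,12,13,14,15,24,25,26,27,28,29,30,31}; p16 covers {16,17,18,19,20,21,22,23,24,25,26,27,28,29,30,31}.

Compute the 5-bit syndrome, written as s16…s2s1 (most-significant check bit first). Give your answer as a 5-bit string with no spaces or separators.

01000

s1 (pos 1,3,5,7,9,11,13,15,17,19,21,23,25,27,29,31): 1⊕0⊕0⊕1⊕0⊕1⊕0⊕0⊕0⊕0⊕0⊕1⊕0⊕1⊕1⊕0 = 0
s2 (pos 2,3,6,7,10,11,14,15,18,19,22,23,26,27,30,31): 1⊕0⊕1⊕1⊕0⊕1⊕1⊕0⊕0⊕0⊕0⊕1⊕1⊕1⊕0⊕0 = 0
s4 (pos 4,5,6,7,12,13,14,15,20,21,22,23,28,29,30,31): 0⊕0⊕1⊕1⊕1⊕0⊕1⊕0⊕1⊕0⊕0⊕1⊕1⊕1⊕0⊕0 = 0
s8 (pos 8,9,10,11,12,13,14,15,24,25,26,27,28,29,30,31): 1⊕0⊕0⊕1⊕1⊕0⊕1⊕0⊕1⊕0⊕1⊕1⊕1⊕1⊕0⊕0 = 1
s16 (pos 16,17,18,19,20,21,22,23,24,25,26,27,28,29,30,31): 1⊕0⊕0⊕0⊕1⊕0⊕0⊕1⊕1⊕0⊕1⊕1⊕1⊕1⊕0⊕0 = 0
Syndrome s16…s1 = 01000 → error at position 8.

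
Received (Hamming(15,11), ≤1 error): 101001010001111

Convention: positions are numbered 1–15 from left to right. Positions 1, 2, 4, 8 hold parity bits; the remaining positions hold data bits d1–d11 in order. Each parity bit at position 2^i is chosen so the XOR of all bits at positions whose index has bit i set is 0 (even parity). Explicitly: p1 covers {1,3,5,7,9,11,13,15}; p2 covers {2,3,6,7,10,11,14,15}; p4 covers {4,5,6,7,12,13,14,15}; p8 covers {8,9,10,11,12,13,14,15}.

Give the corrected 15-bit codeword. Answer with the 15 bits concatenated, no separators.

s1 (pos 1,3,5,7,9,11,13,15): 1⊕1⊕0⊕0⊕0⊕0⊕1⊕1 = 0
s2 (pos 2,3,6,7,10,11,14,15): 0⊕1⊕1⊕0⊕0⊕0⊕1⊕1 = 0
s4 (pos 4,5,6,7,12,13,14,15): 0⊕0⊕1⊕0⊕1⊕1⊕1⊕1 = 1
s8 (pos 8,9,10,11,12,13,14,15): 1⊕0⊕0⊕0⊕1⊕1⊕1⊕1 = 1
Syndrome s8…s1 = 1100 → error at position 12.
Flip position 12: 101001010001111 → 101001010000111

101001010000111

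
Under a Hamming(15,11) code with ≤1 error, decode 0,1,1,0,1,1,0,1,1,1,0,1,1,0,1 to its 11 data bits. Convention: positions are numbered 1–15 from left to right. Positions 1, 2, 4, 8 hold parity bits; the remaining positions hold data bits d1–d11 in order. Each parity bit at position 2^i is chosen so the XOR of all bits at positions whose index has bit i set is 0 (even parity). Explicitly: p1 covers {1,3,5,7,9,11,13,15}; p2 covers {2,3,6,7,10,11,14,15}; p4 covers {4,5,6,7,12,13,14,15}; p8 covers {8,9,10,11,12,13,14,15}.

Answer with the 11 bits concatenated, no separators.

s1 (pos 1,3,5,7,9,11,13,15): 0⊕1⊕1⊕0⊕1⊕0⊕1⊕1 = 1
s2 (pos 2,3,6,7,10,11,14,15): 1⊕1⊕1⊕0⊕1⊕0⊕0⊕1 = 1
s4 (pos 4,5,6,7,12,13,14,15): 0⊕1⊕1⊕0⊕1⊕1⊕0⊕1 = 1
s8 (pos 8,9,10,11,12,13,14,15): 1⊕1⊕1⊕0⊕1⊕1⊕0⊕1 = 0
Syndrome s8…s1 = 0111 → error at position 7.
Flip position 7: 011011011101101 → 011011111101101
Read data bits from positions 3,5,6,7,9,10,11,12,13,14,15: 11111101101

11111101101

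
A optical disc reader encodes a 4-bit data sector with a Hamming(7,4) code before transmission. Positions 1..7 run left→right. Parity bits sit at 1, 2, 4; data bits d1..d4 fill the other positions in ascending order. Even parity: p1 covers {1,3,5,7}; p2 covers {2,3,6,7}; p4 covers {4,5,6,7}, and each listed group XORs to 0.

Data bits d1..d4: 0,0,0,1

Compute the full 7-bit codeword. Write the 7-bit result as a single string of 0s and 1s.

1101001

Place data at non-parity positions: p1 p2 0 p4 0 0 1
p1 (pos 1,3,5,7): XOR of data positions = 0⊕0⊕1 = 1
p2 (pos 2,3,6,7): XOR of data positions = 0⊕0⊕1 = 1
p4 (pos 4,5,6,7): XOR of data positions = 0⊕0⊕1 = 1
Codeword: 1101001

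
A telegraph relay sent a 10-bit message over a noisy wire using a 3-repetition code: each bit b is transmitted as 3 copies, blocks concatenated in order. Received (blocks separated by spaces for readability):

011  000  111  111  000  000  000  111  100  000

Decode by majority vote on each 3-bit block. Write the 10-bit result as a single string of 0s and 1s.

1011000100

Block 1 (011): 2 ones → 1
Block 2 (000): 0 ones → 0
Block 3 (111): 3 ones → 1
Block 4 (111): 3 ones → 1
Block 5 (000): 0 ones → 0
Block 6 (000): 0 ones → 0
Block 7 (000): 0 ones → 0
Block 8 (111): 3 ones → 1
Block 9 (100): 1 one → 0
Block 10 (000): 0 ones → 0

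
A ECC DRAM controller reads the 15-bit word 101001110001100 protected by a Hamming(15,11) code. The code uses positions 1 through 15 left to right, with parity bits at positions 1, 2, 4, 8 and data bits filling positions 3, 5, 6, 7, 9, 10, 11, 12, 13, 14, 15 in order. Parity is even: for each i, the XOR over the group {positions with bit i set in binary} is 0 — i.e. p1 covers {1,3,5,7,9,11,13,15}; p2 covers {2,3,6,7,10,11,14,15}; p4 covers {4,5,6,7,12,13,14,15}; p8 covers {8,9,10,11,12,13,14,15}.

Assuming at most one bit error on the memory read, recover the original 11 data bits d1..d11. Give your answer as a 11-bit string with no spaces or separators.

s1 (pos 1,3,5,7,9,11,13,15): 1⊕1⊕0⊕1⊕0⊕0⊕1⊕0 = 0
s2 (pos 2,3,6,7,10,11,14,15): 0⊕1⊕1⊕1⊕0⊕0⊕0⊕0 = 1
s4 (pos 4,5,6,7,12,13,14,15): 0⊕0⊕1⊕1⊕1⊕1⊕0⊕0 = 0
s8 (pos 8,9,10,11,12,13,14,15): 1⊕0⊕0⊕0⊕1⊕1⊕0⊕0 = 1
Syndrome s8…s1 = 1010 → error at position 10.
Flip position 10: 101001110001100 → 101001110101100
Read data bits from positions 3,5,6,7,9,10,11,12,13,14,15: 10110101100

10110101100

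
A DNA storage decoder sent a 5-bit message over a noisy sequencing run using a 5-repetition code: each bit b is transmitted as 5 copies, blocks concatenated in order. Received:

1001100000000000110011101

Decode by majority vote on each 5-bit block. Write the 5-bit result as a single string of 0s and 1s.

10001

Block 1 (10011): 3 ones → 1
Block 2 (00000): 0 ones → 0
Block 3 (00000): 0 ones → 0
Block 4 (01100): 2 ones → 0
Block 5 (11101): 4 ones → 1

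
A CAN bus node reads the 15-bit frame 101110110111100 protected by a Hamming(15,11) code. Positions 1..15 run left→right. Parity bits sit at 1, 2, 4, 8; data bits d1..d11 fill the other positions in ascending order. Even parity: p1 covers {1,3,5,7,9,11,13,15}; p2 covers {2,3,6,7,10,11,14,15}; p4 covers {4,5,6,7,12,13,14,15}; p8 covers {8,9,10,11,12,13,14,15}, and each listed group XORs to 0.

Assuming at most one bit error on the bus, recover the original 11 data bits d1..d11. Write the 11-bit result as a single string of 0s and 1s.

11010110100

s1 (pos 1,3,5,7,9,11,13,15): 1⊕1⊕1⊕1⊕0⊕1⊕1⊕0 = 0
s2 (pos 2,3,6,7,10,11,14,15): 0⊕1⊕0⊕1⊕1⊕1⊕0⊕0 = 0
s4 (pos 4,5,6,7,12,13,14,15): 1⊕1⊕0⊕1⊕1⊕1⊕0⊕0 = 1
s8 (pos 8,9,10,11,12,13,14,15): 1⊕0⊕1⊕1⊕1⊕1⊕0⊕0 = 1
Syndrome s8…s1 = 1100 → error at position 12.
Flip position 12: 101110110111100 → 101110110110100
Read data bits from positions 3,5,6,7,9,10,11,12,13,14,15: 11010110100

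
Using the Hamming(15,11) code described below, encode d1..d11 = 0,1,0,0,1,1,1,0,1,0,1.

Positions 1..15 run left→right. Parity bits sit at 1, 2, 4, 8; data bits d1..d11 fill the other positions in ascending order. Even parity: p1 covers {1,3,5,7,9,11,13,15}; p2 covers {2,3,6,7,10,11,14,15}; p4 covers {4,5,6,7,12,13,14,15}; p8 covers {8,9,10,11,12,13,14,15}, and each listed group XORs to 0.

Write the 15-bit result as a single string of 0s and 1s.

Place data at non-parity positions: p1 p2 0 p4 1 0 0 p8 1 1 1 0 1 0 1
p1 (pos 1,3,5,7,9,11,13,15): XOR of data positions = 0⊕1⊕0⊕1⊕1⊕1⊕1 = 1
p2 (pos 2,3,6,7,10,11,14,15): XOR of data positions = 0⊕0⊕0⊕1⊕1⊕0⊕1 = 1
p4 (pos 4,5,6,7,12,13,14,15): XOR of data positions = 1⊕0⊕0⊕0⊕1⊕0⊕1 = 1
p8 (pos 8,9,10,11,12,13,14,15): XOR of data positions = 1⊕1⊕1⊕0⊕1⊕0⊕1 = 1
Codeword: 110110011110101

110110011110101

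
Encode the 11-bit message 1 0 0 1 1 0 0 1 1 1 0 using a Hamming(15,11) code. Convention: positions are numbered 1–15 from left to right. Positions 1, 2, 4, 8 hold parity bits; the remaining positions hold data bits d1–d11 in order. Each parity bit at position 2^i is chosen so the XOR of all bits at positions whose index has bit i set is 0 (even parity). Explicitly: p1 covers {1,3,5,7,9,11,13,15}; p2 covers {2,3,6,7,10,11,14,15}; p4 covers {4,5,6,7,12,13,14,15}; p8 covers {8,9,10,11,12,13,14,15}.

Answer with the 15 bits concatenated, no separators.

011000101001110

Place data at non-parity positions: p1 p2 1 p4 0 0 1 p8 1 0 0 1 1 1 0
p1 (pos 1,3,5,7,9,11,13,15): XOR of data positions = 1⊕0⊕1⊕1⊕0⊕1⊕0 = 0
p2 (pos 2,3,6,7,10,11,14,15): XOR of data positions = 1⊕0⊕1⊕0⊕0⊕1⊕0 = 1
p4 (pos 4,5,6,7,12,13,14,15): XOR of data positions = 0⊕0⊕1⊕1⊕1⊕1⊕0 = 0
p8 (pos 8,9,10,11,12,13,14,15): XOR of data positions = 1⊕0⊕0⊕1⊕1⊕1⊕0 = 0
Codeword: 011000101001110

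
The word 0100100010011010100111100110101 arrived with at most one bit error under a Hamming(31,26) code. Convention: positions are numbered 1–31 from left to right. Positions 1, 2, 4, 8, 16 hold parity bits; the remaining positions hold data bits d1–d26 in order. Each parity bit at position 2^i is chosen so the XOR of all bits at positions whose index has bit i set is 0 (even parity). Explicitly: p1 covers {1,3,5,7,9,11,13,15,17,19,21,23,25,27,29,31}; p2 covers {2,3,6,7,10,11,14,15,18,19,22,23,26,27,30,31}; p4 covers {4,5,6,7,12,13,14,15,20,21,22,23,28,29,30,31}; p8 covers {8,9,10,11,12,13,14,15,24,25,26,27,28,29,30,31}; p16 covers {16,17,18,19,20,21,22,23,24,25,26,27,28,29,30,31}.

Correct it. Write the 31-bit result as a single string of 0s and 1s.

s1 (pos 1,3,5,7,9,11,13,15,17,19,21,23,25,27,29,31): 0⊕0⊕1⊕0⊕1⊕0⊕1⊕1⊕1⊕0⊕1⊕1⊕0⊕1⊕1⊕1 = 0
s2 (pos 2,3,6,7,10,11,14,15,18,19,22,23,26,27,30,31): 1⊕0⊕0⊕0⊕0⊕0⊕0⊕1⊕0⊕0⊕1⊕1⊕1⊕1⊕0⊕1 = 1
s4 (pos 4,5,6,7,12,13,14,15,20,21,22,23,28,29,30,31): 0⊕1⊕0⊕0⊕1⊕1⊕0⊕1⊕1⊕1⊕1⊕1⊕0⊕1⊕0⊕1 = 0
s8 (pos 8,9,10,11,12,13,14,15,24,25,26,27,28,29,30,31): 0⊕1⊕0⊕0⊕1⊕1⊕0⊕1⊕0⊕0⊕1⊕1⊕0⊕1⊕0⊕1 = 0
s16 (pos 16,17,18,19,20,21,22,23,24,25,26,27,28,29,30,31): 0⊕1⊕0⊕0⊕1⊕1⊕1⊕1⊕0⊕0⊕1⊕1⊕0⊕1⊕0⊕1 = 1
Syndrome s16…s1 = 10010 → error at position 18.
Flip position 18: 0100100010011010100111100110101 → 0100100010011010110111100110101

0100100010011010110111100110101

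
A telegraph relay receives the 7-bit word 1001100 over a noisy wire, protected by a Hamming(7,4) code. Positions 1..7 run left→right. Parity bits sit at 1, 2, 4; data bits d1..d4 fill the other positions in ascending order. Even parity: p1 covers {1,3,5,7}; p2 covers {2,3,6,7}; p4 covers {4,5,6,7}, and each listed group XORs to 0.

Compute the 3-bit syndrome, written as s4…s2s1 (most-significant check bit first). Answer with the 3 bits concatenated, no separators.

000

s1 (pos 1,3,5,7): 1⊕0⊕1⊕0 = 0
s2 (pos 2,3,6,7): 0⊕0⊕0⊕0 = 0
s4 (pos 4,5,6,7): 1⊕1⊕0⊕0 = 0
Syndrome s4…s1 = 000 → no error.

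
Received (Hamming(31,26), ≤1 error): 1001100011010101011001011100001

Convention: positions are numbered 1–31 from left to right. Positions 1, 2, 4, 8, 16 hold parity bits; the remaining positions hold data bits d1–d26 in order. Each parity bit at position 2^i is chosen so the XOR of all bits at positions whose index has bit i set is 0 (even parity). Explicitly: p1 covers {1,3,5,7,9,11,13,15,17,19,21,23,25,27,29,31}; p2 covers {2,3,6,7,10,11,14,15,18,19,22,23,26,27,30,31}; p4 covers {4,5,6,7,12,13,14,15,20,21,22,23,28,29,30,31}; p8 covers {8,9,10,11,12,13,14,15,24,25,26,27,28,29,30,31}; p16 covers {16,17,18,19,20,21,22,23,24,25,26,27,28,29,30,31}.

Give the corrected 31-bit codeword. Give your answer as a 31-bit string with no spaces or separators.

s1 (pos 1,3,5,7,9,11,13,15,17,19,21,23,25,27,29,31): 1⊕0⊕1⊕0⊕1⊕0⊕0⊕0⊕0⊕1⊕0⊕0⊕1⊕0⊕0⊕1 = 0
s2 (pos 2,3,6,7,10,11,14,15,18,19,22,23,26,27,30,31): 0⊕0⊕0⊕0⊕1⊕0⊕1⊕0⊕1⊕1⊕1⊕0⊕1⊕0⊕0⊕1 = 1
s4 (pos 4,5,6,7,12,13,14,15,20,21,22,23,28,29,30,31): 1⊕1⊕0⊕0⊕1⊕0⊕1⊕0⊕0⊕0⊕1⊕0⊕0⊕0⊕0⊕1 = 0
s8 (pos 8,9,10,11,12,13,14,15,24,25,26,27,28,29,30,31): 0⊕1⊕1⊕0⊕1⊕0⊕1⊕0⊕1⊕1⊕1⊕0⊕0⊕0⊕0⊕1 = 0
s16 (pos 16,17,18,19,20,21,22,23,24,25,26,27,28,29,30,31): 1⊕0⊕1⊕1⊕0⊕0⊕1⊕0⊕1⊕1⊕1⊕0⊕0⊕0⊕0⊕1 = 0
Syndrome s16…s1 = 00010 → error at position 2.
Flip position 2: 1001100011010101011001011100001 → 1101100011010101011001011100001

1101100011010101011001011100001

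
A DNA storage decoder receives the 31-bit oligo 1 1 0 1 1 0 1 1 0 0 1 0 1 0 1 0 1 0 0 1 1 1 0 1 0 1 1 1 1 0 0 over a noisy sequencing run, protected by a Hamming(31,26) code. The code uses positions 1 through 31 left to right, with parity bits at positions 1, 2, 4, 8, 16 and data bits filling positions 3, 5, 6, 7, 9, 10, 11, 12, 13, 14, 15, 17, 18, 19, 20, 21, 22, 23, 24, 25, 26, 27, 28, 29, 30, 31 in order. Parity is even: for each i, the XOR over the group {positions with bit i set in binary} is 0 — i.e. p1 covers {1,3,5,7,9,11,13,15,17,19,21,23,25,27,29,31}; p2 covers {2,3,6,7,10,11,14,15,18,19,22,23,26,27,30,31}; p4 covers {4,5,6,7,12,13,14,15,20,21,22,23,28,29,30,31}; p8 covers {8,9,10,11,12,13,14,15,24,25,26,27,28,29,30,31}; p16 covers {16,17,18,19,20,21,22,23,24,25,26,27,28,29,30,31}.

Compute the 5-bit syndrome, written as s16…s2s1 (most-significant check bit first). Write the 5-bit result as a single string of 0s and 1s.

11010

s1 (pos 1,3,5,7,9,11,13,15,17,19,21,23,25,27,29,31): 1⊕0⊕1⊕1⊕0⊕1⊕1⊕1⊕1⊕0⊕1⊕0⊕0⊕1⊕1⊕0 = 0
s2 (pos 2,3,6,7,10,11,14,15,18,19,22,23,26,27,30,31): 1⊕0⊕0⊕1⊕0⊕1⊕0⊕1⊕0⊕0⊕1⊕0⊕1⊕1⊕0⊕0 = 1
s4 (pos 4,5,6,7,12,13,14,15,20,21,22,23,28,29,30,31): 1⊕1⊕0⊕1⊕0⊕1⊕0⊕1⊕1⊕1⊕1⊕0⊕1⊕1⊕0⊕0 = 0
s8 (pos 8,9,10,11,12,13,14,15,24,25,26,27,28,29,30,31): 1⊕0⊕0⊕1⊕0⊕1⊕0⊕1⊕1⊕0⊕1⊕1⊕1⊕1⊕0⊕0 = 1
s16 (pos 16,17,18,19,20,21,22,23,24,25,26,27,28,29,30,31): 0⊕1⊕0⊕0⊕1⊕1⊕1⊕0⊕1⊕0⊕1⊕1⊕1⊕1⊕0⊕0 = 1
Syndrome s16…s1 = 11010 → error at position 26.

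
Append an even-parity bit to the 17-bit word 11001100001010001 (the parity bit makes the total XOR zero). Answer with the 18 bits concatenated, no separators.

110011000010100011

XOR of the 17 data bits: 1⊕1⊕0⊕0⊕1⊕1⊕0⊕0⊕0⊕0⊕1⊕0⊕1⊕0⊕0⊕0⊕1 = 1
Parity bit = 1 (so all 18 bits XOR to 0).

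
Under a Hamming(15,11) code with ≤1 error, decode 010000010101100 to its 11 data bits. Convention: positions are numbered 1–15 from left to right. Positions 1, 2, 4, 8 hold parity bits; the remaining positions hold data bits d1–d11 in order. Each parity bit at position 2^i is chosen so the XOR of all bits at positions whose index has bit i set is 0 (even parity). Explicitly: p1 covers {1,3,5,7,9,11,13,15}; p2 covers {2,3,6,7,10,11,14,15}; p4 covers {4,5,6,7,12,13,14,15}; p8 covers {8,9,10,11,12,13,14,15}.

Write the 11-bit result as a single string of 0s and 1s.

s1 (pos 1,3,5,7,9,11,13,15): 0⊕0⊕0⊕0⊕0⊕0⊕1⊕0 = 1
s2 (pos 2,3,6,7,10,11,14,15): 1⊕0⊕0⊕0⊕1⊕0⊕0⊕0 = 0
s4 (pos 4,5,6,7,12,13,14,15): 0⊕0⊕0⊕0⊕1⊕1⊕0⊕0 = 0
s8 (pos 8,9,10,11,12,13,14,15): 1⊕0⊕1⊕0⊕1⊕1⊕0⊕0 = 0
Syndrome s8…s1 = 0001 → error at position 1.
Flip position 1: 010000010101100 → 110000010101100
Read data bits from positions 3,5,6,7,9,10,11,12,13,14,15: 00000101100

00000101100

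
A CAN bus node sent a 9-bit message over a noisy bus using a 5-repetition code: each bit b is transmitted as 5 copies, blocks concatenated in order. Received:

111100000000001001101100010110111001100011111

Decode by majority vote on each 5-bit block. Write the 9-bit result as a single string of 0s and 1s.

Block 1 (11110): 4 ones → 1
Block 2 (00000): 0 ones → 0
Block 3 (00001): 1 one → 0
Block 4 (00110): 2 ones → 0
Block 5 (11000): 2 ones → 0
Block 6 (10110): 3 ones → 1
Block 7 (11100): 3 ones → 1
Block 8 (11000): 2 ones → 0
Block 9 (11111): 5 ones → 1

100001101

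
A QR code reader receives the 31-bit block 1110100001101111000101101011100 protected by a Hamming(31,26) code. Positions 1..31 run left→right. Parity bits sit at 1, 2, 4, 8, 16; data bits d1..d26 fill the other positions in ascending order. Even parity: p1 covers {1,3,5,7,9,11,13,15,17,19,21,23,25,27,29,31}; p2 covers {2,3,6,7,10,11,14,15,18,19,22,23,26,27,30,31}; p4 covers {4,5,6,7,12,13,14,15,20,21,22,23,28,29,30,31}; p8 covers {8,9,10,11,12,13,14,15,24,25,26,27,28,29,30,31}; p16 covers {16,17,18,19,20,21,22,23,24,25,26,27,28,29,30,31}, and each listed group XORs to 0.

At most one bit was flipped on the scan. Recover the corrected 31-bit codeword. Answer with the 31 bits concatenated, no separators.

s1 (pos 1,3,5,7,9,11,13,15,17,19,21,23,25,27,29,31): 1⊕1⊕1⊕0⊕0⊕1⊕1⊕1⊕0⊕0⊕0⊕1⊕1⊕1⊕1⊕0 = 0
s2 (pos 2,3,6,7,10,11,14,15,18,19,22,23,26,27,30,31): 1⊕1⊕0⊕0⊕1⊕1⊕1⊕1⊕0⊕0⊕1⊕1⊕0⊕1⊕0⊕0 = 1
s4 (pos 4,5,6,7,12,13,14,15,20,21,22,23,28,29,30,31): 0⊕1⊕0⊕0⊕0⊕1⊕1⊕1⊕1⊕0⊕1⊕1⊕1⊕1⊕0⊕0 = 1
s8 (pos 8,9,10,11,12,13,14,15,24,25,26,27,28,29,30,31): 0⊕0⊕1⊕1⊕0⊕1⊕1⊕1⊕0⊕1⊕0⊕1⊕1⊕1⊕0⊕0 = 1
s16 (pos 16,17,18,19,20,21,22,23,24,25,26,27,28,29,30,31): 1⊕0⊕0⊕0⊕1⊕0⊕1⊕1⊕0⊕1⊕0⊕1⊕1⊕1⊕0⊕0 = 0
Syndrome s16…s1 = 01110 → error at position 14.
Flip position 14: 1110100001101111000101101011100 → 1110100001101011000101101011100

1110100001101011000101101011100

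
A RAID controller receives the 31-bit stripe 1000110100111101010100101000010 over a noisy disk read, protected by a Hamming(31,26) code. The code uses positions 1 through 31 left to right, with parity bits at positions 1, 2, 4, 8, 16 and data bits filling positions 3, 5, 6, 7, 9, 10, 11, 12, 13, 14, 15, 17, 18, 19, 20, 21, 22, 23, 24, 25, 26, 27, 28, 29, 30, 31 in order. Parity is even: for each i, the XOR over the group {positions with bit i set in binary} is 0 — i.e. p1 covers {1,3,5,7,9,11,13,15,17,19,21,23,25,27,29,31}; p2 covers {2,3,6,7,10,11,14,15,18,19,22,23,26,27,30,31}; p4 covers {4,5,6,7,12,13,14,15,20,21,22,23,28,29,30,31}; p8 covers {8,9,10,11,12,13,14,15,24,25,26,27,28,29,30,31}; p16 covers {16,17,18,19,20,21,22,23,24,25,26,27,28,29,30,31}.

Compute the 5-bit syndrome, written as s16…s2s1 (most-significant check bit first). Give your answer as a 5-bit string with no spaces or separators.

s1 (pos 1,3,5,7,9,11,13,15,17,19,21,23,25,27,29,31): 1⊕0⊕1⊕0⊕0⊕1⊕1⊕0⊕0⊕0⊕0⊕1⊕1⊕0⊕0⊕0 = 0
s2 (pos 2,3,6,7,10,11,14,15,18,19,22,23,26,27,30,31): 0⊕0⊕1⊕0⊕0⊕1⊕1⊕0⊕1⊕0⊕0⊕1⊕0⊕0⊕1⊕0 = 0
s4 (pos 4,5,6,7,12,13,14,15,20,21,22,23,28,29,30,31): 0⊕1⊕1⊕0⊕1⊕1⊕1⊕0⊕1⊕0⊕0⊕1⊕0⊕0⊕1⊕0 = 0
s8 (pos 8,9,10,11,12,13,14,15,24,25,26,27,28,29,30,31): 1⊕0⊕0⊕1⊕1⊕1⊕1⊕0⊕0⊕1⊕0⊕0⊕0⊕0⊕1⊕0 = 1
s16 (pos 16,17,18,19,20,21,22,23,24,25,26,27,28,29,30,31): 1⊕0⊕1⊕0⊕1⊕0⊕0⊕1⊕0⊕1⊕0⊕0⊕0⊕0⊕1⊕0 = 0
Syndrome s16…s1 = 01000 → error at position 8.

01000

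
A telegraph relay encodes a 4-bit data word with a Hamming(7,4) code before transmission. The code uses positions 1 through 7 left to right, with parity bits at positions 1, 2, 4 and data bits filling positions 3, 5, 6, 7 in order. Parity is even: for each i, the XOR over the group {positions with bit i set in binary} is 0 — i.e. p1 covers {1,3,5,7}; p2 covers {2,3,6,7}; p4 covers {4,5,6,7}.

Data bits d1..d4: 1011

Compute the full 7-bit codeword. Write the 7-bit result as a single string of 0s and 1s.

0110011

Place data at non-parity positions: p1 p2 1 p4 0 1 1
p1 (pos 1,3,5,7): XOR of data positions = 1⊕0⊕1 = 0
p2 (pos 2,3,6,7): XOR of data positions = 1⊕1⊕1 = 1
p4 (pos 4,5,6,7): XOR of data positions = 0⊕1⊕1 = 0
Codeword: 0110011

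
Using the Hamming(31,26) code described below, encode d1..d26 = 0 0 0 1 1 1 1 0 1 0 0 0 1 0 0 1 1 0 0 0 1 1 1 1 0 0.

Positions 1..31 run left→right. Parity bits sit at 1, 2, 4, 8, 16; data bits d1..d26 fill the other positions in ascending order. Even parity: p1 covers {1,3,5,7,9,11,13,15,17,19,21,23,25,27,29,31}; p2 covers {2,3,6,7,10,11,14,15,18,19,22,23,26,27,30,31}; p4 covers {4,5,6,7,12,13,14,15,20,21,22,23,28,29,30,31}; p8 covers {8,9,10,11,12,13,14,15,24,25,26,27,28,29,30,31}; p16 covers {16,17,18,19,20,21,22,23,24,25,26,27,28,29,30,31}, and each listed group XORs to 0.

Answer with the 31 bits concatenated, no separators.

Place data at non-parity positions: p1 p2 0 p4 0 0 1 p8 1 1 1 0 1 0 0 p16 0 1 0 0 1 1 0 0 0 1 1 1 1 0 0
p1 (pos 1,3,5,7,9,11,13,15,17,19,21,23,25,27,29,31): XOR of data positions = 0⊕0⊕1⊕1⊕1⊕1⊕0⊕0⊕0⊕1⊕0⊕0⊕1⊕1⊕0 = 1
p2 (pos 2,3,6,7,10,11,14,15,18,19,22,23,26,27,30,31): XOR of data positions = 0⊕0⊕1⊕1⊕1⊕0⊕0⊕1⊕0⊕1⊕0⊕1⊕1⊕0⊕0 = 1
p4 (pos 4,5,6,7,12,13,14,15,20,21,22,23,28,29,30,31): XOR of data positions = 0⊕0⊕1⊕0⊕1⊕0⊕0⊕0⊕1⊕1⊕0⊕1⊕1⊕0⊕0 = 0
p8 (pos 8,9,10,11,12,13,14,15,24,25,26,27,28,29,30,31): XOR of data positions = 1⊕1⊕1⊕0⊕1⊕0⊕0⊕0⊕0⊕1⊕1⊕1⊕1⊕0⊕0 = 0
p16 (pos 16,17,18,19,20,21,22,23,24,25,26,27,28,29,30,31): XOR of data positions = 0⊕1⊕0⊕0⊕1⊕1⊕0⊕0⊕0⊕1⊕1⊕1⊕1⊕0⊕0 = 1
Codeword: 1100001011101001010011000111100

1100001011101001010011000111100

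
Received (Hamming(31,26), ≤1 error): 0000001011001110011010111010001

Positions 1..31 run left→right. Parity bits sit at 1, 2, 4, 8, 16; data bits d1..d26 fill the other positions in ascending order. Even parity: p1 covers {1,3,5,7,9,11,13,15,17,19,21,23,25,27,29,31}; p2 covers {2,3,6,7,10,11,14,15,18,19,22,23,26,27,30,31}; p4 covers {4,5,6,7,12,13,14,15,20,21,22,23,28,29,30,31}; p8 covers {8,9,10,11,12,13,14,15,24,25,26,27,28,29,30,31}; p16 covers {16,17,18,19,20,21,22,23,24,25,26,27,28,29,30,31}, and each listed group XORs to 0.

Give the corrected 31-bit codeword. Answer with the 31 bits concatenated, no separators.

0000001011001010011010111010001

s1 (pos 1,3,5,7,9,11,13,15,17,19,21,23,25,27,29,31): 0⊕0⊕0⊕1⊕1⊕0⊕1⊕1⊕0⊕1⊕1⊕1⊕1⊕1⊕0⊕1 = 0
s2 (pos 2,3,6,7,10,11,14,15,18,19,22,23,26,27,30,31): 0⊕0⊕0⊕1⊕1⊕0⊕1⊕1⊕1⊕1⊕0⊕1⊕0⊕1⊕0⊕1 = 1
s4 (pos 4,5,6,7,12,13,14,15,20,21,22,23,28,29,30,31): 0⊕0⊕0⊕1⊕0⊕1⊕1⊕1⊕0⊕1⊕0⊕1⊕0⊕0⊕0⊕1 = 1
s8 (pos 8,9,10,11,12,13,14,15,24,25,26,27,28,29,30,31): 0⊕1⊕1⊕0⊕0⊕1⊕1⊕1⊕1⊕1⊕0⊕1⊕0⊕0⊕0⊕1 = 1
s16 (pos 16,17,18,19,20,21,22,23,24,25,26,27,28,29,30,31): 0⊕0⊕1⊕1⊕0⊕1⊕0⊕1⊕1⊕1⊕0⊕1⊕0⊕0⊕0⊕1 = 0
Syndrome s16…s1 = 01110 → error at position 14.
Flip position 14: 0000001011001110011010111010001 → 0000001011001010011010111010001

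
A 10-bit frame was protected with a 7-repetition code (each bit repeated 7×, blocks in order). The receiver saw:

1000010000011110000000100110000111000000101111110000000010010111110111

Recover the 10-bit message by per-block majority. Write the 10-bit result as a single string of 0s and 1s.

Block 1 (1000010): 2 ones → 0
Block 2 (0000111): 3 ones → 0
Block 3 (1000000): 1 one → 0
Block 4 (0100110): 3 ones → 0
Block 5 (0001110): 3 ones → 0
Block 6 (0000010): 1 one → 0
Block 7 (1111110): 6 ones → 1
Block 8 (0000000): 0 ones → 0
Block 9 (1001011): 4 ones → 1
Block 10 (1110111): 6 ones → 1

0000001011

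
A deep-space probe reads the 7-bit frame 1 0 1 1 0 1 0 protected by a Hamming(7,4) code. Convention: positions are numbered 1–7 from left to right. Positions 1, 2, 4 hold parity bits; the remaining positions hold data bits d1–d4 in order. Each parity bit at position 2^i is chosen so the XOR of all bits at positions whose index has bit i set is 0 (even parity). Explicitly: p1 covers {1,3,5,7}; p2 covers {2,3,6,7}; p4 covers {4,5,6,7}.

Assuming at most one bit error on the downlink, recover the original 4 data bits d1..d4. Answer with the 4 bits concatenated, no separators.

1010

s1 (pos 1,3,5,7): 1⊕1⊕0⊕0 = 0
s2 (pos 2,3,6,7): 0⊕1⊕1⊕0 = 0
s4 (pos 4,5,6,7): 1⊕0⊕1⊕0 = 0
Syndrome s4…s1 = 000 → no error.
Read data bits from positions 3,5,6,7: 1010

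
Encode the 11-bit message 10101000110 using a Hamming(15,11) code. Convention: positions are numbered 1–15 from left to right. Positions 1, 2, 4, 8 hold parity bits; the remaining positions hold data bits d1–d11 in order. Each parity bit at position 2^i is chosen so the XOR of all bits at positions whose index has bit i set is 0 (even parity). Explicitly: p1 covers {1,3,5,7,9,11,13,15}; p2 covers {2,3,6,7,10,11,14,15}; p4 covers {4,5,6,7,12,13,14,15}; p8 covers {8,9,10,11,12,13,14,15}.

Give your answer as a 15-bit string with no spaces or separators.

111101011000110

Place data at non-parity positions: p1 p2 1 p4 0 1 0 p8 1 0 0 0 1 1 0
p1 (pos 1,3,5,7,9,11,13,15): XOR of data positions = 1⊕0⊕0⊕1⊕0⊕1⊕0 = 1
p2 (pos 2,3,6,7,10,11,14,15): XOR of data positions = 1⊕1⊕0⊕0⊕0⊕1⊕0 = 1
p4 (pos 4,5,6,7,12,13,14,15): XOR of data positions = 0⊕1⊕0⊕0⊕1⊕1⊕0 = 1
p8 (pos 8,9,10,11,12,13,14,15): XOR of data positions = 1⊕0⊕0⊕0⊕1⊕1⊕0 = 1
Codeword: 111101011000110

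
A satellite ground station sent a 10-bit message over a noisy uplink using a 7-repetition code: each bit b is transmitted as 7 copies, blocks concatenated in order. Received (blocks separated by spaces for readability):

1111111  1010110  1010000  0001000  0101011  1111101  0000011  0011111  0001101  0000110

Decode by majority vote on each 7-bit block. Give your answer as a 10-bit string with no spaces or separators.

Block 1 (1111111): 7 ones → 1
Block 2 (1010110): 4 ones → 1
Block 3 (1010000): 2 ones → 0
Block 4 (0001000): 1 one → 0
Block 5 (0101011): 4 ones → 1
Block 6 (1111101): 6 ones → 1
Block 7 (0000011): 2 ones → 0
Block 8 (0011111): 5 ones → 1
Block 9 (0001101): 3 ones → 0
Block 10 (0000110): 2 ones → 0

1100110100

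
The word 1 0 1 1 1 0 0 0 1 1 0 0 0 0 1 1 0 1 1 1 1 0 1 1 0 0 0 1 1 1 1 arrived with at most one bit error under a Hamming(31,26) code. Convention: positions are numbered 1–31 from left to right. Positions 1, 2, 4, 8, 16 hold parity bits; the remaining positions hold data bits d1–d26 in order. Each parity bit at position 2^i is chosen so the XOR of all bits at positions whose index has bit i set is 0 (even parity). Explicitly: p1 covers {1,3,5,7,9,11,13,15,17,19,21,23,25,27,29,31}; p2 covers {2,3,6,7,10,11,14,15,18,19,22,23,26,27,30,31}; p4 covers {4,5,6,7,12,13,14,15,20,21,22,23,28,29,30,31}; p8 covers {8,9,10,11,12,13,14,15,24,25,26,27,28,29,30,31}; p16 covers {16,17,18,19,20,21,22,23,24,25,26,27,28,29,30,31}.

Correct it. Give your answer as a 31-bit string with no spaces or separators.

1011100011000010011110110001111

s1 (pos 1,3,5,7,9,11,13,15,17,19,21,23,25,27,29,31): 1⊕1⊕1⊕0⊕1⊕0⊕0⊕1⊕0⊕1⊕1⊕1⊕0⊕0⊕1⊕1 = 0
s2 (pos 2,3,6,7,10,11,14,15,18,19,22,23,26,27,30,31): 0⊕1⊕0⊕0⊕1⊕0⊕0⊕1⊕1⊕1⊕0⊕1⊕0⊕0⊕1⊕1 = 0
s4 (pos 4,5,6,7,12,13,14,15,20,21,22,23,28,29,30,31): 1⊕1⊕0⊕0⊕0⊕0⊕0⊕1⊕1⊕1⊕0⊕1⊕1⊕1⊕1⊕1 = 0
s8 (pos 8,9,10,11,12,13,14,15,24,25,26,27,28,29,30,31): 0⊕1⊕1⊕0⊕0⊕0⊕0⊕1⊕1⊕0⊕0⊕0⊕1⊕1⊕1⊕1 = 0
s16 (pos 16,17,18,19,20,21,22,23,24,25,26,27,28,29,30,31): 1⊕0⊕1⊕1⊕1⊕1⊕0⊕1⊕1⊕0⊕0⊕0⊕1⊕1⊕1⊕1 = 1
Syndrome s16…s1 = 10000 → error at position 16.
Flip position 16: 1011100011000011011110110001111 → 1011100011000010011110110001111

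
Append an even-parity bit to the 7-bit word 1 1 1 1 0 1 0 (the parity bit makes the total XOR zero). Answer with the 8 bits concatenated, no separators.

11110101

XOR of the 7 data bits: 1⊕1⊕1⊕1⊕0⊕1⊕0 = 1
Parity bit = 1 (so all 8 bits XOR to 0).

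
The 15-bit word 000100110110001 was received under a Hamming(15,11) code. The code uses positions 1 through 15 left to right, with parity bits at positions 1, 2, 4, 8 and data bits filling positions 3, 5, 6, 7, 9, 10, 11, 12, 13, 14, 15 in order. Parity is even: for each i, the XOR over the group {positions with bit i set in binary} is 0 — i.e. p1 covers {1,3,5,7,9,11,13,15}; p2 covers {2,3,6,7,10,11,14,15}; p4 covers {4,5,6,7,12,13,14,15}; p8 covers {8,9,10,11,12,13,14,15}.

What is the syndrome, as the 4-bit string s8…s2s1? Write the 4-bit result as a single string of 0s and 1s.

s1 (pos 1,3,5,7,9,11,13,15): 0⊕0⊕0⊕1⊕0⊕1⊕0⊕1 = 1
s2 (pos 2,3,6,7,10,11,14,15): 0⊕0⊕0⊕1⊕1⊕1⊕0⊕1 = 0
s4 (pos 4,5,6,7,12,13,14,15): 1⊕0⊕0⊕1⊕0⊕0⊕0⊕1 = 1
s8 (pos 8,9,10,11,12,13,14,15): 1⊕0⊕1⊕1⊕0⊕0⊕0⊕1 = 0
Syndrome s8…s1 = 0101 → error at position 5.

0101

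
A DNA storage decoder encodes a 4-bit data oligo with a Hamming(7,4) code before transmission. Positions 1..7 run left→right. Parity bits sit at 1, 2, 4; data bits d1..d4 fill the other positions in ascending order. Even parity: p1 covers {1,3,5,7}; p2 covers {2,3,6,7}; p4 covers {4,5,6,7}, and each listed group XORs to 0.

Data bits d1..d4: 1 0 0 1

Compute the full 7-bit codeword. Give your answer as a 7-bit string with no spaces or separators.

Place data at non-parity positions: p1 p2 1 p4 0 0 1
p1 (pos 1,3,5,7): XOR of data positions = 1⊕0⊕1 = 0
p2 (pos 2,3,6,7): XOR of data positions = 1⊕0⊕1 = 0
p4 (pos 4,5,6,7): XOR of data positions = 0⊕0⊕1 = 1
Codeword: 0011001

0011001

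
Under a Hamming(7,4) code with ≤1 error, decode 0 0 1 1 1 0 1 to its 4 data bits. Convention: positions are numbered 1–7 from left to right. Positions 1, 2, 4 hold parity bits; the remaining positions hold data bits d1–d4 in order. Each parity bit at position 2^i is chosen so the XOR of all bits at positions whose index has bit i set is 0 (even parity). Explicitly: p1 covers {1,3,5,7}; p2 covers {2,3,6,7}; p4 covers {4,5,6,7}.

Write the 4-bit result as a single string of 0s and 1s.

s1 (pos 1,3,5,7): 0⊕1⊕1⊕1 = 1
s2 (pos 2,3,6,7): 0⊕1⊕0⊕1 = 0
s4 (pos 4,5,6,7): 1⊕1⊕0⊕1 = 1
Syndrome s4…s1 = 101 → error at position 5.
Flip position 5: 0011101 → 0011001
Read data bits from positions 3,5,6,7: 1001

1001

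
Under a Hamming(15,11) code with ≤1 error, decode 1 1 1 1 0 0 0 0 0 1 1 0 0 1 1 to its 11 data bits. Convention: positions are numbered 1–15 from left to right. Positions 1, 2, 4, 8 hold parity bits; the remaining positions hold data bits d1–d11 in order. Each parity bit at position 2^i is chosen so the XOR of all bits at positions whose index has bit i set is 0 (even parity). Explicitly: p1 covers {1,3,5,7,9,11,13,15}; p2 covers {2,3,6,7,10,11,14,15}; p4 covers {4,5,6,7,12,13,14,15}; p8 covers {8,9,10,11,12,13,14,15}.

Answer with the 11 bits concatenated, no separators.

s1 (pos 1,3,5,7,9,11,13,15): 1⊕1⊕0⊕0⊕0⊕1⊕0⊕1 = 0
s2 (pos 2,3,6,7,10,11,14,15): 1⊕1⊕0⊕0⊕1⊕1⊕1⊕1 = 0
s4 (pos 4,5,6,7,12,13,14,15): 1⊕0⊕0⊕0⊕0⊕0⊕1⊕1 = 1
s8 (pos 8,9,10,11,12,13,14,15): 0⊕0⊕1⊕1⊕0⊕0⊕1⊕1 = 0
Syndrome s8…s1 = 0100 → error at position 4.
Flip position 4: 111100000110011 → 111000000110011
Read data bits from positions 3,5,6,7,9,10,11,12,13,14,15: 10000110011

10000110011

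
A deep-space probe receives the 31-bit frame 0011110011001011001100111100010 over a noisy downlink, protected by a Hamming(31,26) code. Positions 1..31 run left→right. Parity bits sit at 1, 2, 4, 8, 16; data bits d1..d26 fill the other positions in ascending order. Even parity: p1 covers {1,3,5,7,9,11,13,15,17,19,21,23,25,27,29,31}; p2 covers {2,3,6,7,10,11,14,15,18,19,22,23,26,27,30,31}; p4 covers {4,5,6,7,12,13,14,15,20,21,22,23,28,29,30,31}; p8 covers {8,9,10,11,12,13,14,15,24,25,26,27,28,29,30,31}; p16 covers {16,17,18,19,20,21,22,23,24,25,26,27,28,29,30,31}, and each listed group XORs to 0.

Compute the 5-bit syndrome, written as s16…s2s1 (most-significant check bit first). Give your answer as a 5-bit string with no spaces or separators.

s1 (pos 1,3,5,7,9,11,13,15,17,19,21,23,25,27,29,31): 0⊕1⊕1⊕0⊕1⊕0⊕1⊕1⊕0⊕1⊕0⊕1⊕1⊕0⊕0⊕0 = 0
s2 (pos 2,3,6,7,10,11,14,15,18,19,22,23,26,27,30,31): 0⊕1⊕1⊕0⊕1⊕0⊕0⊕1⊕0⊕1⊕0⊕1⊕1⊕0⊕1⊕0 = 0
s4 (pos 4,5,6,7,12,13,14,15,20,21,22,23,28,29,30,31): 1⊕1⊕1⊕0⊕0⊕1⊕0⊕1⊕1⊕0⊕0⊕1⊕0⊕0⊕1⊕0 = 0
s8 (pos 8,9,10,11,12,13,14,15,24,25,26,27,28,29,30,31): 0⊕1⊕1⊕0⊕0⊕1⊕0⊕1⊕1⊕1⊕1⊕0⊕0⊕0⊕1⊕0 = 0
s16 (pos 16,17,18,19,20,21,22,23,24,25,26,27,28,29,30,31): 1⊕0⊕0⊕1⊕1⊕0⊕0⊕1⊕1⊕1⊕1⊕0⊕0⊕0⊕1⊕0 = 0
Syndrome s16…s1 = 00000 → no error.

00000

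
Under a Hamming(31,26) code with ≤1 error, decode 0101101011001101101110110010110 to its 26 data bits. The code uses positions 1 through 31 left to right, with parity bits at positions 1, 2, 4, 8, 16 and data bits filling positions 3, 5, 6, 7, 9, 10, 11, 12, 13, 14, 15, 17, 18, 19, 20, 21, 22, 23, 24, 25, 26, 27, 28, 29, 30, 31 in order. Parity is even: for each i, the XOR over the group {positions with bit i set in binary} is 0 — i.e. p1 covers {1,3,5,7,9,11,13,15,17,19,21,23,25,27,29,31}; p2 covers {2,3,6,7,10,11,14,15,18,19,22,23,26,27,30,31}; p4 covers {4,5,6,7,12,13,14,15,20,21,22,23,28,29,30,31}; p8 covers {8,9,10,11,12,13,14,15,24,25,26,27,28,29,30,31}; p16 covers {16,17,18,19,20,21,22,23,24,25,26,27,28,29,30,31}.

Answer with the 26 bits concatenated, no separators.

01011100110101110110010110

s1 (pos 1,3,5,7,9,11,13,15,17,19,21,23,25,27,29,31): 0⊕0⊕1⊕1⊕1⊕0⊕1⊕0⊕1⊕1⊕1⊕1⊕0⊕1⊕1⊕0 = 0
s2 (pos 2,3,6,7,10,11,14,15,18,19,22,23,26,27,30,31): 1⊕0⊕0⊕1⊕1⊕0⊕1⊕0⊕0⊕1⊕0⊕1⊕0⊕1⊕1⊕0 = 0
s4 (pos 4,5,6,7,12,13,14,15,20,21,22,23,28,29,30,31): 1⊕1⊕0⊕1⊕0⊕1⊕1⊕0⊕1⊕1⊕0⊕1⊕0⊕1⊕1⊕0 = 0
s8 (pos 8,9,10,11,12,13,14,15,24,25,26,27,28,29,30,31): 0⊕1⊕1⊕0⊕0⊕1⊕1⊕0⊕1⊕0⊕0⊕1⊕0⊕1⊕1⊕0 = 0
s16 (pos 16,17,18,19,20,21,22,23,24,25,26,27,28,29,30,31): 1⊕1⊕0⊕1⊕1⊕1⊕0⊕1⊕1⊕0⊕0⊕1⊕0⊕1⊕1⊕0 = 0
Syndrome s16…s1 = 00000 → no error.
Read data bits from positions 3,5,6,7,9,10,11,12,13,14,15,17,18,19,20,21,22,23,24,25,26,27,28,29,30,31: 01011100110101110110010110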